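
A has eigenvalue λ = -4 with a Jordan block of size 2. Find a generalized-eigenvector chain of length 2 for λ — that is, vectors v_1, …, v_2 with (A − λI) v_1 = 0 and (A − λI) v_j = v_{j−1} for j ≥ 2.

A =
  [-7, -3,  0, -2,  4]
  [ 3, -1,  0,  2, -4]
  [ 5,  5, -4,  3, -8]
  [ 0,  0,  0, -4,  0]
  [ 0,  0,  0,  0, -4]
A Jordan chain for λ = -4 of length 2:
v_1 = (-3, 3, 5, 0, 0)ᵀ
v_2 = (1, 0, 0, 0, 0)ᵀ

Let N = A − (-4)·I. We want v_2 with N^2 v_2 = 0 but N^1 v_2 ≠ 0; then v_{j-1} := N · v_j for j = 2, …, 2.

Pick v_2 = (1, 0, 0, 0, 0)ᵀ.
Then v_1 = N · v_2 = (-3, 3, 5, 0, 0)ᵀ.

Sanity check: (A − (-4)·I) v_1 = (0, 0, 0, 0, 0)ᵀ = 0. ✓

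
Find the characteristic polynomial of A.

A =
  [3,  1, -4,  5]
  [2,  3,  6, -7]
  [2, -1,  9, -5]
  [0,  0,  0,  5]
x^4 - 20*x^3 + 150*x^2 - 500*x + 625

Expanding det(x·I − A) (e.g. by cofactor expansion or by noting that A is similar to its Jordan form J, which has the same characteristic polynomial as A) gives
  χ_A(x) = x^4 - 20*x^3 + 150*x^2 - 500*x + 625
which factors as (x - 5)^4. The eigenvalues (with algebraic multiplicities) are λ = 5 with multiplicity 4.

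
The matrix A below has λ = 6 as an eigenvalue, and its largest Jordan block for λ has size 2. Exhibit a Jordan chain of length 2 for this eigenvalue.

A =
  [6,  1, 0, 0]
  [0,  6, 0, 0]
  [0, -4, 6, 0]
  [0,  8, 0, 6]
A Jordan chain for λ = 6 of length 2:
v_1 = (1, 0, -4, 8)ᵀ
v_2 = (0, 1, 0, 0)ᵀ

Let N = A − (6)·I. We want v_2 with N^2 v_2 = 0 but N^1 v_2 ≠ 0; then v_{j-1} := N · v_j for j = 2, …, 2.

Pick v_2 = (0, 1, 0, 0)ᵀ.
Then v_1 = N · v_2 = (1, 0, -4, 8)ᵀ.

Sanity check: (A − (6)·I) v_1 = (0, 0, 0, 0)ᵀ = 0. ✓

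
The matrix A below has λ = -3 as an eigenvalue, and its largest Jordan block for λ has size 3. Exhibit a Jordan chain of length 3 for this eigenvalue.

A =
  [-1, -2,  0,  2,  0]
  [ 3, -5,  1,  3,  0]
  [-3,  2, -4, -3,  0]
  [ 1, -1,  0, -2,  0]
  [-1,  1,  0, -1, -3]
A Jordan chain for λ = -3 of length 3:
v_1 = (-2, -3, 3, -1, 1)ᵀ
v_2 = (-2, -2, 2, -1, 1)ᵀ
v_3 = (0, 1, 0, 0, 0)ᵀ

Let N = A − (-3)·I. We want v_3 with N^3 v_3 = 0 but N^2 v_3 ≠ 0; then v_{j-1} := N · v_j for j = 3, …, 2.

Pick v_3 = (0, 1, 0, 0, 0)ᵀ.
Then v_2 = N · v_3 = (-2, -2, 2, -1, 1)ᵀ.
Then v_1 = N · v_2 = (-2, -3, 3, -1, 1)ᵀ.

Sanity check: (A − (-3)·I) v_1 = (0, 0, 0, 0, 0)ᵀ = 0. ✓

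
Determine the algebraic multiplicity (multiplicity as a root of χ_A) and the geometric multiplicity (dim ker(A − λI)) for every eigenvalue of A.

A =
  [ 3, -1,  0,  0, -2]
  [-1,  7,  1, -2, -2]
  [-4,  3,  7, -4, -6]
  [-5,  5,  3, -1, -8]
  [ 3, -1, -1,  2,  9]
λ = 5: alg = 5, geom = 3

Step 1 — factor the characteristic polynomial to read off the algebraic multiplicities:
  χ_A(x) = (x - 5)^5

Step 2 — compute geometric multiplicities via the rank-nullity identity g(λ) = n − rank(A − λI):
  rank(A − (5)·I) = 2, so dim ker(A − (5)·I) = n − 2 = 3

Summary:
  λ = 5: algebraic multiplicity = 5, geometric multiplicity = 3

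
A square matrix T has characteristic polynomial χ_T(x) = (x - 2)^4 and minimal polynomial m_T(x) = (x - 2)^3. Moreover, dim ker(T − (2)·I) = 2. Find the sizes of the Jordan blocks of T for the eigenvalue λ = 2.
Block sizes for λ = 2: [3, 1]

Step 1 — from the characteristic polynomial, algebraic multiplicity of λ = 2 is 4. From dim ker(T − (2)·I) = 2, there are exactly 2 Jordan blocks for λ = 2.
Step 2 — from the minimal polynomial, the factor (x − 2)^3 tells us the largest block for λ = 2 has size 3.
Step 3 — with total size 4, 2 blocks, and largest block 3, the block sizes (in nonincreasing order) are [3, 1].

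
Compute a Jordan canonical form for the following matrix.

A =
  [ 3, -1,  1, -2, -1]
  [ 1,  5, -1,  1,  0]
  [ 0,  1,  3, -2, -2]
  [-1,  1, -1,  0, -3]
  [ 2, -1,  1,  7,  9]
J_3(4) ⊕ J_2(4)

The characteristic polynomial is
  det(x·I − A) = x^5 - 20*x^4 + 160*x^3 - 640*x^2 + 1280*x - 1024 = (x - 4)^5

Eigenvalues and multiplicities (the geometric multiplicity of λ is n − rank(A − λI), which equals the number of Jordan blocks for λ):
  λ = 4: algebraic multiplicity = 5, geometric multiplicity = 2

Determining the block sizes for each eigenvalue:
  λ = 4: with am = 5 and gm = 2, the partition is not yet determined (e.g. several partitions of 5 into 2 parts exist). Let N = A − (4)·I. Computing rank(N^1) = 3, rank(N^2) = 1, rank(N^3) = 0; the number of blocks of size ≥ j is rank(N^{j−1}) − rank(N^j), giving [2, 2, 1]. So we have 1 block(s) of size 3, 1 block(s) of size 2 → block sizes [3, 2]

Assembling the blocks gives a Jordan form
J =
  [4, 1, 0, 0, 0]
  [0, 4, 1, 0, 0]
  [0, 0, 4, 0, 0]
  [0, 0, 0, 4, 1]
  [0, 0, 0, 0, 4]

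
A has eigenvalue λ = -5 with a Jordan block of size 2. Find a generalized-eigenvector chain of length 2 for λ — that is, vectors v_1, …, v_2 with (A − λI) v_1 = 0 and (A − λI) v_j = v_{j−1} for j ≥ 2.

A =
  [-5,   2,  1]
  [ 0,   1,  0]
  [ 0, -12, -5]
A Jordan chain for λ = -5 of length 2:
v_1 = (1, 0, 0)ᵀ
v_2 = (0, 0, 1)ᵀ

Let N = A − (-5)·I. We want v_2 with N^2 v_2 = 0 but N^1 v_2 ≠ 0; then v_{j-1} := N · v_j for j = 2, …, 2.

Pick v_2 = (0, 0, 1)ᵀ.
Then v_1 = N · v_2 = (1, 0, 0)ᵀ.

Sanity check: (A − (-5)·I) v_1 = (0, 0, 0)ᵀ = 0. ✓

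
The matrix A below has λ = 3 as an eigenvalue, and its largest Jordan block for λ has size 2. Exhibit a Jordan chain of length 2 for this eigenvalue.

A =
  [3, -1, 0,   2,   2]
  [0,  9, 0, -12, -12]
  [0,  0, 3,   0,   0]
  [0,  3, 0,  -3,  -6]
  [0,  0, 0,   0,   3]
A Jordan chain for λ = 3 of length 2:
v_1 = (-1, 6, 0, 3, 0)ᵀ
v_2 = (0, 1, 0, 0, 0)ᵀ

Let N = A − (3)·I. We want v_2 with N^2 v_2 = 0 but N^1 v_2 ≠ 0; then v_{j-1} := N · v_j for j = 2, …, 2.

Pick v_2 = (0, 1, 0, 0, 0)ᵀ.
Then v_1 = N · v_2 = (-1, 6, 0, 3, 0)ᵀ.

Sanity check: (A − (3)·I) v_1 = (0, 0, 0, 0, 0)ᵀ = 0. ✓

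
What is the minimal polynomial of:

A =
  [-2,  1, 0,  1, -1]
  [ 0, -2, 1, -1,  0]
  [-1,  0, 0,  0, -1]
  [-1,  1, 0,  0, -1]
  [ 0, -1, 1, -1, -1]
x^2 + 2*x + 1

The characteristic polynomial is χ_A(x) = (x + 1)^5, so the eigenvalues are known. The minimal polynomial is
  m_A(x) = Π_λ (x − λ)^{k_λ}
where k_λ is the size of the *largest* Jordan block for λ (equivalently, the smallest k with (A − λI)^k v = 0 for every generalised eigenvector v of λ).

  λ = -1: largest Jordan block has size 2, contributing (x + 1)^2

So m_A(x) = (x + 1)^2 = x^2 + 2*x + 1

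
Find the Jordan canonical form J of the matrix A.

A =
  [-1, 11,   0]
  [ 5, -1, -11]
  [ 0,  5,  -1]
J_3(-1)

The characteristic polynomial is
  det(x·I − A) = x^3 + 3*x^2 + 3*x + 1 = (x + 1)^3

Eigenvalues and multiplicities (the geometric multiplicity of λ is n − rank(A − λI), which equals the number of Jordan blocks for λ):
  λ = -1: algebraic multiplicity = 3, geometric multiplicity = 1

Determining the block sizes for each eigenvalue:
  λ = -1: one block (gm = 1), so the single block has size am = 3 → block sizes [3]

Assembling the blocks gives a Jordan form
J =
  [-1,  1,  0]
  [ 0, -1,  1]
  [ 0,  0, -1]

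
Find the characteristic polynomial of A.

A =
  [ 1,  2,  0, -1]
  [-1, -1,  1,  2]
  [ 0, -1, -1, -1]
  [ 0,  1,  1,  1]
x^4

Expanding det(x·I − A) (e.g. by cofactor expansion or by noting that A is similar to its Jordan form J, which has the same characteristic polynomial as A) gives
  χ_A(x) = x^4
which factors as x^4. The eigenvalues (with algebraic multiplicities) are λ = 0 with multiplicity 4.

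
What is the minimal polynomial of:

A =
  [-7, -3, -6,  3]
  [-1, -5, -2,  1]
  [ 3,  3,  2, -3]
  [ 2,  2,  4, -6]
x^2 + 8*x + 16

The characteristic polynomial is χ_A(x) = (x + 4)^4, so the eigenvalues are known. The minimal polynomial is
  m_A(x) = Π_λ (x − λ)^{k_λ}
where k_λ is the size of the *largest* Jordan block for λ (equivalently, the smallest k with (A − λI)^k v = 0 for every generalised eigenvector v of λ).

  λ = -4: largest Jordan block has size 2, contributing (x + 4)^2

So m_A(x) = (x + 4)^2 = x^2 + 8*x + 16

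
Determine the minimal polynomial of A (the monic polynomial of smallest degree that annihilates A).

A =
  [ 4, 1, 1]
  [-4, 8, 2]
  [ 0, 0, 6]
x^2 - 12*x + 36

The characteristic polynomial is χ_A(x) = (x - 6)^3, so the eigenvalues are known. The minimal polynomial is
  m_A(x) = Π_λ (x − λ)^{k_λ}
where k_λ is the size of the *largest* Jordan block for λ (equivalently, the smallest k with (A − λI)^k v = 0 for every generalised eigenvector v of λ).

  λ = 6: largest Jordan block has size 2, contributing (x − 6)^2

So m_A(x) = (x - 6)^2 = x^2 - 12*x + 36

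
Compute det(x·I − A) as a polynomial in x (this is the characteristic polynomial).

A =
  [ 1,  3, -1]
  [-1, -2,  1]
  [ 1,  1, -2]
x^3 + 3*x^2 + 3*x + 1

Expanding det(x·I − A) (e.g. by cofactor expansion or by noting that A is similar to its Jordan form J, which has the same characteristic polynomial as A) gives
  χ_A(x) = x^3 + 3*x^2 + 3*x + 1
which factors as (x + 1)^3. The eigenvalues (with algebraic multiplicities) are λ = -1 with multiplicity 3.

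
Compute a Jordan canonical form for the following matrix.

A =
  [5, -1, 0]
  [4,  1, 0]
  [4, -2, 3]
J_2(3) ⊕ J_1(3)

The characteristic polynomial is
  det(x·I − A) = x^3 - 9*x^2 + 27*x - 27 = (x - 3)^3

Eigenvalues and multiplicities (the geometric multiplicity of λ is n − rank(A − λI), which equals the number of Jordan blocks for λ):
  λ = 3: algebraic multiplicity = 3, geometric multiplicity = 2

Determining the block sizes for each eigenvalue:
  λ = 3: 2 blocks summing to 3 forces exactly one block of size 2 and the rest size 1 → block sizes [2, 1]

Assembling the blocks gives a Jordan form
J =
  [3, 1, 0]
  [0, 3, 0]
  [0, 0, 3]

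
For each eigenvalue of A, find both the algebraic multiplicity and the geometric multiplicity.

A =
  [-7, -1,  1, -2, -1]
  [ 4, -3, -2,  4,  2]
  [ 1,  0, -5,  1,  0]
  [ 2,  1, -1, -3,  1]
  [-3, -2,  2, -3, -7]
λ = -5: alg = 5, geom = 3

Step 1 — factor the characteristic polynomial to read off the algebraic multiplicities:
  χ_A(x) = (x + 5)^5

Step 2 — compute geometric multiplicities via the rank-nullity identity g(λ) = n − rank(A − λI):
  rank(A − (-5)·I) = 2, so dim ker(A − (-5)·I) = n − 2 = 3

Summary:
  λ = -5: algebraic multiplicity = 5, geometric multiplicity = 3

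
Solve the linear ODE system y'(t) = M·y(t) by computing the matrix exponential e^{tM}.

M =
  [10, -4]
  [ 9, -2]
e^{tM} =
  [6*t*exp(4*t) + exp(4*t), -4*t*exp(4*t)]
  [9*t*exp(4*t), -6*t*exp(4*t) + exp(4*t)]

Strategy: write M = P · J · P⁻¹ where J is a Jordan canonical form, so e^{tM} = P · e^{tJ} · P⁻¹, and e^{tJ} can be computed block-by-block.

M has Jordan form
J =
  [4, 1]
  [0, 4]
(up to reordering of blocks).

Per-block formulas:
  For a 2×2 Jordan block J_2(4): exp(t · J_2(4)) = e^(4t)·(I + t·N), where N is the 2×2 nilpotent shift.

After assembling e^{tJ} and conjugating by P, we get:

e^{tM} =
  [6*t*exp(4*t) + exp(4*t), -4*t*exp(4*t)]
  [9*t*exp(4*t), -6*t*exp(4*t) + exp(4*t)]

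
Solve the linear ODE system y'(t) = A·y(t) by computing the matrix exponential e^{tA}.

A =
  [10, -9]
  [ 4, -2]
e^{tA} =
  [6*t*exp(4*t) + exp(4*t), -9*t*exp(4*t)]
  [4*t*exp(4*t), -6*t*exp(4*t) + exp(4*t)]

Strategy: write A = P · J · P⁻¹ where J is a Jordan canonical form, so e^{tA} = P · e^{tJ} · P⁻¹, and e^{tJ} can be computed block-by-block.

A has Jordan form
J =
  [4, 1]
  [0, 4]
(up to reordering of blocks).

Per-block formulas:
  For a 2×2 Jordan block J_2(4): exp(t · J_2(4)) = e^(4t)·(I + t·N), where N is the 2×2 nilpotent shift.

After assembling e^{tJ} and conjugating by P, we get:

e^{tA} =
  [6*t*exp(4*t) + exp(4*t), -9*t*exp(4*t)]
  [4*t*exp(4*t), -6*t*exp(4*t) + exp(4*t)]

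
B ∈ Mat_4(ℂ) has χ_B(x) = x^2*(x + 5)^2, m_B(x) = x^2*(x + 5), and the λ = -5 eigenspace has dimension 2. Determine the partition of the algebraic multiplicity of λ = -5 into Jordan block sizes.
Block sizes for λ = -5: [1, 1]

Step 1 — from the characteristic polynomial, algebraic multiplicity of λ = -5 is 2. From dim ker(B − (-5)·I) = 2, there are exactly 2 Jordan blocks for λ = -5.
Step 2 — from the minimal polynomial, the factor (x + 5) tells us the largest block for λ = -5 has size 1.
Step 3 — with total size 2, 2 blocks, and largest block 1, the block sizes (in nonincreasing order) are [1, 1].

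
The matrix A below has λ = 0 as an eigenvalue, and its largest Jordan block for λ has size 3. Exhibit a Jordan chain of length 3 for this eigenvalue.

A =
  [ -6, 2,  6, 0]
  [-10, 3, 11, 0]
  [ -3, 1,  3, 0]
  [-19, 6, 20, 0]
A Jordan chain for λ = 0 of length 3:
v_1 = (-2, -3, -1, -6)ᵀ
v_2 = (-6, -10, -3, -19)ᵀ
v_3 = (1, 0, 0, 0)ᵀ

Let N = A − (0)·I. We want v_3 with N^3 v_3 = 0 but N^2 v_3 ≠ 0; then v_{j-1} := N · v_j for j = 3, …, 2.

Pick v_3 = (1, 0, 0, 0)ᵀ.
Then v_2 = N · v_3 = (-6, -10, -3, -19)ᵀ.
Then v_1 = N · v_2 = (-2, -3, -1, -6)ᵀ.

Sanity check: (A − (0)·I) v_1 = (0, 0, 0, 0)ᵀ = 0. ✓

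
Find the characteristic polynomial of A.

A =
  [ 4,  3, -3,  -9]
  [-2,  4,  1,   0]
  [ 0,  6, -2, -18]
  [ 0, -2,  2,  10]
x^4 - 16*x^3 + 96*x^2 - 256*x + 256

Expanding det(x·I − A) (e.g. by cofactor expansion or by noting that A is similar to its Jordan form J, which has the same characteristic polynomial as A) gives
  χ_A(x) = x^4 - 16*x^3 + 96*x^2 - 256*x + 256
which factors as (x - 4)^4. The eigenvalues (with algebraic multiplicities) are λ = 4 with multiplicity 4.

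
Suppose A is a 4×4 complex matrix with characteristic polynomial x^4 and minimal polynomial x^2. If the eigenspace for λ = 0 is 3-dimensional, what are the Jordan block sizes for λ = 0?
Block sizes for λ = 0: [2, 1, 1]

Step 1 — from the characteristic polynomial, algebraic multiplicity of λ = 0 is 4. From dim ker(A − (0)·I) = 3, there are exactly 3 Jordan blocks for λ = 0.
Step 2 — from the minimal polynomial, the factor (x − 0)^2 tells us the largest block for λ = 0 has size 2.
Step 3 — with total size 4, 3 blocks, and largest block 2, the block sizes (in nonincreasing order) are [2, 1, 1].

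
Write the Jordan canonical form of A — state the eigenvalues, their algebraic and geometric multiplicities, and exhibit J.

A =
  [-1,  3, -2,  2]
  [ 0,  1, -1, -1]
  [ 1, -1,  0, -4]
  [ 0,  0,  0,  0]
J_3(0) ⊕ J_1(0)

The characteristic polynomial is
  det(x·I − A) = x^4

Eigenvalues and multiplicities (the geometric multiplicity of λ is n − rank(A − λI), which equals the number of Jordan blocks for λ):
  λ = 0: algebraic multiplicity = 4, geometric multiplicity = 2

Determining the block sizes for each eigenvalue:
  λ = 0: with am = 4 and gm = 2, the partition is not yet determined (e.g. several partitions of 4 into 2 parts exist). Let N = A − (0)·I. Computing rank(N^1) = 2, rank(N^2) = 1, rank(N^3) = 0; the number of blocks of size ≥ j is rank(N^{j−1}) − rank(N^j), giving [2, 1, 1]. So we have 1 block(s) of size 3, 1 block(s) of size 1 → block sizes [3, 1]

Assembling the blocks gives a Jordan form
J =
  [0, 1, 0, 0]
  [0, 0, 1, 0]
  [0, 0, 0, 0]
  [0, 0, 0, 0]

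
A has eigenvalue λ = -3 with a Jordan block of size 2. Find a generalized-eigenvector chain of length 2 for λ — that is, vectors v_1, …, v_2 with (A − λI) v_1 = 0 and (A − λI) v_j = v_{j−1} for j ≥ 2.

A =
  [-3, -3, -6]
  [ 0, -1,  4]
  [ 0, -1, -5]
A Jordan chain for λ = -3 of length 2:
v_1 = (-3, 2, -1)ᵀ
v_2 = (0, 1, 0)ᵀ

Let N = A − (-3)·I. We want v_2 with N^2 v_2 = 0 but N^1 v_2 ≠ 0; then v_{j-1} := N · v_j for j = 2, …, 2.

Pick v_2 = (0, 1, 0)ᵀ.
Then v_1 = N · v_2 = (-3, 2, -1)ᵀ.

Sanity check: (A − (-3)·I) v_1 = (0, 0, 0)ᵀ = 0. ✓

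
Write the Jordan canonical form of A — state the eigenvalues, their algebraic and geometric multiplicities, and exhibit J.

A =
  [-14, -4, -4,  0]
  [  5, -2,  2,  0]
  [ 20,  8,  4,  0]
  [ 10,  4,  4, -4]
J_2(-4) ⊕ J_1(-4) ⊕ J_1(-4)

The characteristic polynomial is
  det(x·I − A) = x^4 + 16*x^3 + 96*x^2 + 256*x + 256 = (x + 4)^4

Eigenvalues and multiplicities (the geometric multiplicity of λ is n − rank(A − λI), which equals the number of Jordan blocks for λ):
  λ = -4: algebraic multiplicity = 4, geometric multiplicity = 3

Determining the block sizes for each eigenvalue:
  λ = -4: 3 blocks summing to 4 forces exactly one block of size 2 and the rest size 1 → block sizes [2, 1, 1]

Assembling the blocks gives a Jordan form
J =
  [-4,  1,  0,  0]
  [ 0, -4,  0,  0]
  [ 0,  0, -4,  0]
  [ 0,  0,  0, -4]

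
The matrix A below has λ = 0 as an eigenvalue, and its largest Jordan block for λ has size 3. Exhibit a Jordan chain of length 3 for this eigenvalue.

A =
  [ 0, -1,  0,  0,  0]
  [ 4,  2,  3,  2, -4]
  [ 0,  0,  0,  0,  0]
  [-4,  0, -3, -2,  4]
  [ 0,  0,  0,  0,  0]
A Jordan chain for λ = 0 of length 3:
v_1 = (-4, 0, 0, 8, 0)ᵀ
v_2 = (0, 4, 0, -4, 0)ᵀ
v_3 = (1, 0, 0, 0, 0)ᵀ

Let N = A − (0)·I. We want v_3 with N^3 v_3 = 0 but N^2 v_3 ≠ 0; then v_{j-1} := N · v_j for j = 3, …, 2.

Pick v_3 = (1, 0, 0, 0, 0)ᵀ.
Then v_2 = N · v_3 = (0, 4, 0, -4, 0)ᵀ.
Then v_1 = N · v_2 = (-4, 0, 0, 8, 0)ᵀ.

Sanity check: (A − (0)·I) v_1 = (0, 0, 0, 0, 0)ᵀ = 0. ✓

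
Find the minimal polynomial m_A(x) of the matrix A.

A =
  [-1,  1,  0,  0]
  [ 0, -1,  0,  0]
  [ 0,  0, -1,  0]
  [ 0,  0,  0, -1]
x^2 + 2*x + 1

The characteristic polynomial is χ_A(x) = (x + 1)^4, so the eigenvalues are known. The minimal polynomial is
  m_A(x) = Π_λ (x − λ)^{k_λ}
where k_λ is the size of the *largest* Jordan block for λ (equivalently, the smallest k with (A − λI)^k v = 0 for every generalised eigenvector v of λ).

  λ = -1: largest Jordan block has size 2, contributing (x + 1)^2

So m_A(x) = (x + 1)^2 = x^2 + 2*x + 1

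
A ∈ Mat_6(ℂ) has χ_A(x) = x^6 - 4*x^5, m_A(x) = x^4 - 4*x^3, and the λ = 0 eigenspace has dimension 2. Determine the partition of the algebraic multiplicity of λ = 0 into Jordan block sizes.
Block sizes for λ = 0: [3, 2]

Step 1 — from the characteristic polynomial, algebraic multiplicity of λ = 0 is 5. From dim ker(A − (0)·I) = 2, there are exactly 2 Jordan blocks for λ = 0.
Step 2 — from the minimal polynomial, the factor (x − 0)^3 tells us the largest block for λ = 0 has size 3.
Step 3 — with total size 5, 2 blocks, and largest block 3, the block sizes (in nonincreasing order) are [3, 2].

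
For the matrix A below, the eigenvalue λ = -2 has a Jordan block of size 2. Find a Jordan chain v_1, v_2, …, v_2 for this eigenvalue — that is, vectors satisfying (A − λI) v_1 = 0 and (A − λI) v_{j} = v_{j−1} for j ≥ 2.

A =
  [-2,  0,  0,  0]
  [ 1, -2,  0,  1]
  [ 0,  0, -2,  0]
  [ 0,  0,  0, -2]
A Jordan chain for λ = -2 of length 2:
v_1 = (0, 1, 0, 0)ᵀ
v_2 = (1, 0, 0, 0)ᵀ

Let N = A − (-2)·I. We want v_2 with N^2 v_2 = 0 but N^1 v_2 ≠ 0; then v_{j-1} := N · v_j for j = 2, …, 2.

Pick v_2 = (1, 0, 0, 0)ᵀ.
Then v_1 = N · v_2 = (0, 1, 0, 0)ᵀ.

Sanity check: (A − (-2)·I) v_1 = (0, 0, 0, 0)ᵀ = 0. ✓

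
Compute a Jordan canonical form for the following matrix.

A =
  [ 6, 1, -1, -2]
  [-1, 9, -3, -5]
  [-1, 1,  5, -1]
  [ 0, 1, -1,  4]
J_2(6) ⊕ J_2(6)

The characteristic polynomial is
  det(x·I − A) = x^4 - 24*x^3 + 216*x^2 - 864*x + 1296 = (x - 6)^4

Eigenvalues and multiplicities (the geometric multiplicity of λ is n − rank(A − λI), which equals the number of Jordan blocks for λ):
  λ = 6: algebraic multiplicity = 4, geometric multiplicity = 2

Determining the block sizes for each eigenvalue:
  λ = 6: with am = 4 and gm = 2, the partition is not yet determined (e.g. several partitions of 4 into 2 parts exist). Let N = A − (6)·I. Computing rank(N^1) = 2, rank(N^2) = 0; the number of blocks of size ≥ j is rank(N^{j−1}) − rank(N^j), giving [2, 2]. So we have 2 block(s) of size 2 → block sizes [2, 2]

Assembling the blocks gives a Jordan form
J =
  [6, 1, 0, 0]
  [0, 6, 0, 0]
  [0, 0, 6, 1]
  [0, 0, 0, 6]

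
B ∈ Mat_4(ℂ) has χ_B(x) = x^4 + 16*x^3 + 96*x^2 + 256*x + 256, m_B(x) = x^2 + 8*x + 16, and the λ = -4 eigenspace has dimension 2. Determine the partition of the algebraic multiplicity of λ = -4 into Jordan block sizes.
Block sizes for λ = -4: [2, 2]

Step 1 — from the characteristic polynomial, algebraic multiplicity of λ = -4 is 4. From dim ker(B − (-4)·I) = 2, there are exactly 2 Jordan blocks for λ = -4.
Step 2 — from the minimal polynomial, the factor (x + 4)^2 tells us the largest block for λ = -4 has size 2.
Step 3 — with total size 4, 2 blocks, and largest block 2, the block sizes (in nonincreasing order) are [2, 2].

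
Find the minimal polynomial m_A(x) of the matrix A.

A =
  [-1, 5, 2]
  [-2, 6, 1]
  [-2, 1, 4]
x^3 - 9*x^2 + 27*x - 27

The characteristic polynomial is χ_A(x) = (x - 3)^3, so the eigenvalues are known. The minimal polynomial is
  m_A(x) = Π_λ (x − λ)^{k_λ}
where k_λ is the size of the *largest* Jordan block for λ (equivalently, the smallest k with (A − λI)^k v = 0 for every generalised eigenvector v of λ).

  λ = 3: largest Jordan block has size 3, contributing (x − 3)^3

So m_A(x) = (x - 3)^3 = x^3 - 9*x^2 + 27*x - 27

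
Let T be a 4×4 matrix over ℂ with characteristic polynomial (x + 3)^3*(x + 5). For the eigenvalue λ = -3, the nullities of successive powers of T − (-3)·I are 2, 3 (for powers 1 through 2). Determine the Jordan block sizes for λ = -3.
Block sizes for λ = -3: [2, 1]

From the dimensions of kernels of powers, the number of Jordan blocks of size at least j is d_j − d_{j−1} where d_j = dim ker(N^j) (with d_0 = 0). Computing the differences gives [2, 1].
The number of blocks of size exactly k is (#blocks of size ≥ k) − (#blocks of size ≥ k + 1), so the partition is: 1 block(s) of size 1, 1 block(s) of size 2.
In nonincreasing order the block sizes are [2, 1].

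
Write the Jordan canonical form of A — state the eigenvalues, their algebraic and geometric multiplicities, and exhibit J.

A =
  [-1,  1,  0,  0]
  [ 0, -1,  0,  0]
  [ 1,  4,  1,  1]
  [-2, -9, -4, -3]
J_2(-1) ⊕ J_2(-1)

The characteristic polynomial is
  det(x·I − A) = x^4 + 4*x^3 + 6*x^2 + 4*x + 1 = (x + 1)^4

Eigenvalues and multiplicities (the geometric multiplicity of λ is n − rank(A − λI), which equals the number of Jordan blocks for λ):
  λ = -1: algebraic multiplicity = 4, geometric multiplicity = 2

Determining the block sizes for each eigenvalue:
  λ = -1: with am = 4 and gm = 2, the partition is not yet determined (e.g. several partitions of 4 into 2 parts exist). Let N = A − (-1)·I. Computing rank(N^1) = 2, rank(N^2) = 0; the number of blocks of size ≥ j is rank(N^{j−1}) − rank(N^j), giving [2, 2]. So we have 2 block(s) of size 2 → block sizes [2, 2]

Assembling the blocks gives a Jordan form
J =
  [-1,  1,  0,  0]
  [ 0, -1,  0,  0]
  [ 0,  0, -1,  1]
  [ 0,  0,  0, -1]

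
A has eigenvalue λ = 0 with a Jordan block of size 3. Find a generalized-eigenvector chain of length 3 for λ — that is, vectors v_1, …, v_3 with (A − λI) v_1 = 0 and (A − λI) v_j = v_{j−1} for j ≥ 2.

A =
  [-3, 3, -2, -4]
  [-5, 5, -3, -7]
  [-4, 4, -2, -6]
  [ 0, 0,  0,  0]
A Jordan chain for λ = 0 of length 3:
v_1 = (2, 2, 0, 0)ᵀ
v_2 = (-3, -5, -4, 0)ᵀ
v_3 = (1, 0, 0, 0)ᵀ

Let N = A − (0)·I. We want v_3 with N^3 v_3 = 0 but N^2 v_3 ≠ 0; then v_{j-1} := N · v_j for j = 3, …, 2.

Pick v_3 = (1, 0, 0, 0)ᵀ.
Then v_2 = N · v_3 = (-3, -5, -4, 0)ᵀ.
Then v_1 = N · v_2 = (2, 2, 0, 0)ᵀ.

Sanity check: (A − (0)·I) v_1 = (0, 0, 0, 0)ᵀ = 0. ✓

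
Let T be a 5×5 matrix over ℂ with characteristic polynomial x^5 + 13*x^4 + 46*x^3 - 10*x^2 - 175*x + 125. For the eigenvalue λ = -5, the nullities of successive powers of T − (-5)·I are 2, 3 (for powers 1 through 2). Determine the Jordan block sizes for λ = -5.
Block sizes for λ = -5: [2, 1]

From the dimensions of kernels of powers, the number of Jordan blocks of size at least j is d_j − d_{j−1} where d_j = dim ker(N^j) (with d_0 = 0). Computing the differences gives [2, 1].
The number of blocks of size exactly k is (#blocks of size ≥ k) − (#blocks of size ≥ k + 1), so the partition is: 1 block(s) of size 1, 1 block(s) of size 2.
In nonincreasing order the block sizes are [2, 1].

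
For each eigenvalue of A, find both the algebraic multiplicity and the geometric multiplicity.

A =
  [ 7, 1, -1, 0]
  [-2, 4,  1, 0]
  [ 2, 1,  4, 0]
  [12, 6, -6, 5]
λ = 5: alg = 4, geom = 3

Step 1 — factor the characteristic polynomial to read off the algebraic multiplicities:
  χ_A(x) = (x - 5)^4

Step 2 — compute geometric multiplicities via the rank-nullity identity g(λ) = n − rank(A − λI):
  rank(A − (5)·I) = 1, so dim ker(A − (5)·I) = n − 1 = 3

Summary:
  λ = 5: algebraic multiplicity = 4, geometric multiplicity = 3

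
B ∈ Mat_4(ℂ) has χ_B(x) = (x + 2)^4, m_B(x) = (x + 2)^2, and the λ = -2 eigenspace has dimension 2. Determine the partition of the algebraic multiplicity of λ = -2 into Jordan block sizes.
Block sizes for λ = -2: [2, 2]

Step 1 — from the characteristic polynomial, algebraic multiplicity of λ = -2 is 4. From dim ker(B − (-2)·I) = 2, there are exactly 2 Jordan blocks for λ = -2.
Step 2 — from the minimal polynomial, the factor (x + 2)^2 tells us the largest block for λ = -2 has size 2.
Step 3 — with total size 4, 2 blocks, and largest block 2, the block sizes (in nonincreasing order) are [2, 2].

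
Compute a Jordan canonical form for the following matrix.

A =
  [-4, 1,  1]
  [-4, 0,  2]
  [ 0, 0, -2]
J_2(-2) ⊕ J_1(-2)

The characteristic polynomial is
  det(x·I − A) = x^3 + 6*x^2 + 12*x + 8 = (x + 2)^3

Eigenvalues and multiplicities (the geometric multiplicity of λ is n − rank(A − λI), which equals the number of Jordan blocks for λ):
  λ = -2: algebraic multiplicity = 3, geometric multiplicity = 2

Determining the block sizes for each eigenvalue:
  λ = -2: 2 blocks summing to 3 forces exactly one block of size 2 and the rest size 1 → block sizes [2, 1]

Assembling the blocks gives a Jordan form
J =
  [-2,  1,  0]
  [ 0, -2,  0]
  [ 0,  0, -2]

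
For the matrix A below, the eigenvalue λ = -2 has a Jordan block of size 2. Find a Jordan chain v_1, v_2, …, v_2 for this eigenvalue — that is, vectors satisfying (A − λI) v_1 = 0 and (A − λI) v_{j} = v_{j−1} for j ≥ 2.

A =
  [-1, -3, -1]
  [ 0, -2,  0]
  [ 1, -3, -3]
A Jordan chain for λ = -2 of length 2:
v_1 = (1, 0, 1)ᵀ
v_2 = (1, 0, 0)ᵀ

Let N = A − (-2)·I. We want v_2 with N^2 v_2 = 0 but N^1 v_2 ≠ 0; then v_{j-1} := N · v_j for j = 2, …, 2.

Pick v_2 = (1, 0, 0)ᵀ.
Then v_1 = N · v_2 = (1, 0, 1)ᵀ.

Sanity check: (A − (-2)·I) v_1 = (0, 0, 0)ᵀ = 0. ✓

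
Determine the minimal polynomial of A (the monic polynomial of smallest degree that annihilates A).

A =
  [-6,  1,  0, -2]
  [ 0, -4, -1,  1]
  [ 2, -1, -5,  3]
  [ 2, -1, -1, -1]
x^3 + 12*x^2 + 48*x + 64

The characteristic polynomial is χ_A(x) = (x + 4)^4, so the eigenvalues are known. The minimal polynomial is
  m_A(x) = Π_λ (x − λ)^{k_λ}
where k_λ is the size of the *largest* Jordan block for λ (equivalently, the smallest k with (A − λI)^k v = 0 for every generalised eigenvector v of λ).

  λ = -4: largest Jordan block has size 3, contributing (x + 4)^3

So m_A(x) = (x + 4)^3 = x^3 + 12*x^2 + 48*x + 64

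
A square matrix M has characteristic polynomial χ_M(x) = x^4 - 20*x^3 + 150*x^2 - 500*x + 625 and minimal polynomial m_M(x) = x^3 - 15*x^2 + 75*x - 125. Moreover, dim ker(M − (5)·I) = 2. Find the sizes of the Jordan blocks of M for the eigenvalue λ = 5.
Block sizes for λ = 5: [3, 1]

Step 1 — from the characteristic polynomial, algebraic multiplicity of λ = 5 is 4. From dim ker(M − (5)·I) = 2, there are exactly 2 Jordan blocks for λ = 5.
Step 2 — from the minimal polynomial, the factor (x − 5)^3 tells us the largest block for λ = 5 has size 3.
Step 3 — with total size 4, 2 blocks, and largest block 3, the block sizes (in nonincreasing order) are [3, 1].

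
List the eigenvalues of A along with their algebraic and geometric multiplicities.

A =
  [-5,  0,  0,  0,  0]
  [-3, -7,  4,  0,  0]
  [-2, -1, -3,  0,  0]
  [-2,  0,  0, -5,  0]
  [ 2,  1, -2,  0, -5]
λ = -5: alg = 5, geom = 3

Step 1 — factor the characteristic polynomial to read off the algebraic multiplicities:
  χ_A(x) = (x + 5)^5

Step 2 — compute geometric multiplicities via the rank-nullity identity g(λ) = n − rank(A − λI):
  rank(A − (-5)·I) = 2, so dim ker(A − (-5)·I) = n − 2 = 3

Summary:
  λ = -5: algebraic multiplicity = 5, geometric multiplicity = 3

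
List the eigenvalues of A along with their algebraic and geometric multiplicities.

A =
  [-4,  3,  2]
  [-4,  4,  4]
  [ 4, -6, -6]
λ = -2: alg = 3, geom = 2

Step 1 — factor the characteristic polynomial to read off the algebraic multiplicities:
  χ_A(x) = (x + 2)^3

Step 2 — compute geometric multiplicities via the rank-nullity identity g(λ) = n − rank(A − λI):
  rank(A − (-2)·I) = 1, so dim ker(A − (-2)·I) = n − 1 = 2

Summary:
  λ = -2: algebraic multiplicity = 3, geometric multiplicity = 2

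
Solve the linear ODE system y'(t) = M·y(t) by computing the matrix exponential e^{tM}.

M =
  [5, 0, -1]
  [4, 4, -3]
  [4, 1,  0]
e^{tM} =
  [2*t*exp(3*t) + exp(3*t), -t^2*exp(3*t)/2, t^2*exp(3*t)/2 - t*exp(3*t)]
  [4*t*exp(3*t), -t^2*exp(3*t) + t*exp(3*t) + exp(3*t), t^2*exp(3*t) - 3*t*exp(3*t)]
  [4*t*exp(3*t), -t^2*exp(3*t) + t*exp(3*t), t^2*exp(3*t) - 3*t*exp(3*t) + exp(3*t)]

Strategy: write M = P · J · P⁻¹ where J is a Jordan canonical form, so e^{tM} = P · e^{tJ} · P⁻¹, and e^{tJ} can be computed block-by-block.

M has Jordan form
J =
  [3, 1, 0]
  [0, 3, 1]
  [0, 0, 3]
(up to reordering of blocks).

Per-block formulas:
  For a 3×3 Jordan block J_3(3): exp(t · J_3(3)) = e^(3t)·(I + t·N + (t^2/2)·N^2), where N is the 3×3 nilpotent shift.

After assembling e^{tJ} and conjugating by P, we get:

e^{tM} =
  [2*t*exp(3*t) + exp(3*t), -t^2*exp(3*t)/2, t^2*exp(3*t)/2 - t*exp(3*t)]
  [4*t*exp(3*t), -t^2*exp(3*t) + t*exp(3*t) + exp(3*t), t^2*exp(3*t) - 3*t*exp(3*t)]
  [4*t*exp(3*t), -t^2*exp(3*t) + t*exp(3*t), t^2*exp(3*t) - 3*t*exp(3*t) + exp(3*t)]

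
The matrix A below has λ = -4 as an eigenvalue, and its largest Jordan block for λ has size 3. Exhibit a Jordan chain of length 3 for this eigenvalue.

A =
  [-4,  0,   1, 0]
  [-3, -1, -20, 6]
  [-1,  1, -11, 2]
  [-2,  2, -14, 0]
A Jordan chain for λ = -4 of length 3:
v_1 = (-1, -1, 0, 0)ᵀ
v_2 = (0, -3, -1, -2)ᵀ
v_3 = (1, 0, 0, 0)ᵀ

Let N = A − (-4)·I. We want v_3 with N^3 v_3 = 0 but N^2 v_3 ≠ 0; then v_{j-1} := N · v_j for j = 3, …, 2.

Pick v_3 = (1, 0, 0, 0)ᵀ.
Then v_2 = N · v_3 = (0, -3, -1, -2)ᵀ.
Then v_1 = N · v_2 = (-1, -1, 0, 0)ᵀ.

Sanity check: (A − (-4)·I) v_1 = (0, 0, 0, 0)ᵀ = 0. ✓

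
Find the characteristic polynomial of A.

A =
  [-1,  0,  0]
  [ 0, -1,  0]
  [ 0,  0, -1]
x^3 + 3*x^2 + 3*x + 1

Expanding det(x·I − A) (e.g. by cofactor expansion or by noting that A is similar to its Jordan form J, which has the same characteristic polynomial as A) gives
  χ_A(x) = x^3 + 3*x^2 + 3*x + 1
which factors as (x + 1)^3. The eigenvalues (with algebraic multiplicities) are λ = -1 with multiplicity 3.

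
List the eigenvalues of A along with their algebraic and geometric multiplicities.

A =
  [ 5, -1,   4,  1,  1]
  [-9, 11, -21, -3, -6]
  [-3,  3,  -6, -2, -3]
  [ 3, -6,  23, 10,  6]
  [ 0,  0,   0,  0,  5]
λ = 5: alg = 5, geom = 3

Step 1 — factor the characteristic polynomial to read off the algebraic multiplicities:
  χ_A(x) = (x - 5)^5

Step 2 — compute geometric multiplicities via the rank-nullity identity g(λ) = n − rank(A − λI):
  rank(A − (5)·I) = 2, so dim ker(A − (5)·I) = n − 2 = 3

Summary:
  λ = 5: algebraic multiplicity = 5, geometric multiplicity = 3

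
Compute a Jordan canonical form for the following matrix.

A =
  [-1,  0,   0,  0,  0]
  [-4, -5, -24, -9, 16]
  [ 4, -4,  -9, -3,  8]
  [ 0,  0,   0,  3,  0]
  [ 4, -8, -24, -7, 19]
J_1(-1) ⊕ J_1(-1) ⊕ J_2(3) ⊕ J_1(3)

The characteristic polynomial is
  det(x·I − A) = x^5 - 7*x^4 + 10*x^3 + 18*x^2 - 27*x - 27 = (x - 3)^3*(x + 1)^2

Eigenvalues and multiplicities (the geometric multiplicity of λ is n − rank(A − λI), which equals the number of Jordan blocks for λ):
  λ = -1: algebraic multiplicity = 2, geometric multiplicity = 2
  λ = 3: algebraic multiplicity = 3, geometric multiplicity = 2

Determining the block sizes for each eigenvalue:
  λ = -1: gm = am = 2, so every block has size 1 → block sizes [1, 1]
  λ = 3: 2 blocks summing to 3 forces exactly one block of size 2 and the rest size 1 → block sizes [2, 1]

Assembling the blocks gives a Jordan form
J =
  [-1,  0, 0, 0, 0]
  [ 0, -1, 0, 0, 0]
  [ 0,  0, 3, 1, 0]
  [ 0,  0, 0, 3, 0]
  [ 0,  0, 0, 0, 3]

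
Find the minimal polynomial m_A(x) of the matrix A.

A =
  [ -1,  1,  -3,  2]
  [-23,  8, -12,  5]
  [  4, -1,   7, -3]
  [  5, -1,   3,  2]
x^2 - 8*x + 16

The characteristic polynomial is χ_A(x) = (x - 4)^4, so the eigenvalues are known. The minimal polynomial is
  m_A(x) = Π_λ (x − λ)^{k_λ}
where k_λ is the size of the *largest* Jordan block for λ (equivalently, the smallest k with (A − λI)^k v = 0 for every generalised eigenvector v of λ).

  λ = 4: largest Jordan block has size 2, contributing (x − 4)^2

So m_A(x) = (x - 4)^2 = x^2 - 8*x + 16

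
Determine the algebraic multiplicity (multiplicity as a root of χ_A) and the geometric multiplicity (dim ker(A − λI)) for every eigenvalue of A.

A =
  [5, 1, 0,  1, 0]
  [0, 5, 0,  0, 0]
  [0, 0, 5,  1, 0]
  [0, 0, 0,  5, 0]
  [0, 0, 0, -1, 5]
λ = 5: alg = 5, geom = 3

Step 1 — factor the characteristic polynomial to read off the algebraic multiplicities:
  χ_A(x) = (x - 5)^5

Step 2 — compute geometric multiplicities via the rank-nullity identity g(λ) = n − rank(A − λI):
  rank(A − (5)·I) = 2, so dim ker(A − (5)·I) = n − 2 = 3

Summary:
  λ = 5: algebraic multiplicity = 5, geometric multiplicity = 3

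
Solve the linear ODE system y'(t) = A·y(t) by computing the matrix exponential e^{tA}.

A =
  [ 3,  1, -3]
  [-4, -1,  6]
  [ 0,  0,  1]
e^{tA} =
  [2*t*exp(t) + exp(t), t*exp(t), -3*t*exp(t)]
  [-4*t*exp(t), -2*t*exp(t) + exp(t), 6*t*exp(t)]
  [0, 0, exp(t)]

Strategy: write A = P · J · P⁻¹ where J is a Jordan canonical form, so e^{tA} = P · e^{tJ} · P⁻¹, and e^{tJ} can be computed block-by-block.

A has Jordan form
J =
  [1, 1, 0]
  [0, 1, 0]
  [0, 0, 1]
(up to reordering of blocks).

Per-block formulas:
  For a 1×1 block at λ = 1: exp(t · [1]) = [e^(1t)].
  For a 2×2 Jordan block J_2(1): exp(t · J_2(1)) = e^(1t)·(I + t·N), where N is the 2×2 nilpotent shift.

After assembling e^{tJ} and conjugating by P, we get:

e^{tA} =
  [2*t*exp(t) + exp(t), t*exp(t), -3*t*exp(t)]
  [-4*t*exp(t), -2*t*exp(t) + exp(t), 6*t*exp(t)]
  [0, 0, exp(t)]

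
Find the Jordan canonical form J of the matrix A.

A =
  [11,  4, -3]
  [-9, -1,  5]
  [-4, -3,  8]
J_3(6)

The characteristic polynomial is
  det(x·I − A) = x^3 - 18*x^2 + 108*x - 216 = (x - 6)^3

Eigenvalues and multiplicities (the geometric multiplicity of λ is n − rank(A − λI), which equals the number of Jordan blocks for λ):
  λ = 6: algebraic multiplicity = 3, geometric multiplicity = 1

Determining the block sizes for each eigenvalue:
  λ = 6: one block (gm = 1), so the single block has size am = 3 → block sizes [3]

Assembling the blocks gives a Jordan form
J =
  [6, 1, 0]
  [0, 6, 1]
  [0, 0, 6]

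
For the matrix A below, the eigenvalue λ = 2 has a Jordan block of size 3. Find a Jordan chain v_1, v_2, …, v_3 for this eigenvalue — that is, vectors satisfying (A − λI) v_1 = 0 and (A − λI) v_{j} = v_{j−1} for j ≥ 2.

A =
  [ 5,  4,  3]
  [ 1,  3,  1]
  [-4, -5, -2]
A Jordan chain for λ = 2 of length 3:
v_1 = (1, 0, -1)ᵀ
v_2 = (3, 1, -4)ᵀ
v_3 = (1, 0, 0)ᵀ

Let N = A − (2)·I. We want v_3 with N^3 v_3 = 0 but N^2 v_3 ≠ 0; then v_{j-1} := N · v_j for j = 3, …, 2.

Pick v_3 = (1, 0, 0)ᵀ.
Then v_2 = N · v_3 = (3, 1, -4)ᵀ.
Then v_1 = N · v_2 = (1, 0, -1)ᵀ.

Sanity check: (A − (2)·I) v_1 = (0, 0, 0)ᵀ = 0. ✓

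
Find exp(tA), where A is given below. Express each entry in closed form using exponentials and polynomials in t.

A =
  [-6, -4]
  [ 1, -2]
e^{tA} =
  [-2*t*exp(-4*t) + exp(-4*t), -4*t*exp(-4*t)]
  [t*exp(-4*t), 2*t*exp(-4*t) + exp(-4*t)]

Strategy: write A = P · J · P⁻¹ where J is a Jordan canonical form, so e^{tA} = P · e^{tJ} · P⁻¹, and e^{tJ} can be computed block-by-block.

A has Jordan form
J =
  [-4,  1]
  [ 0, -4]
(up to reordering of blocks).

Per-block formulas:
  For a 2×2 Jordan block J_2(-4): exp(t · J_2(-4)) = e^(-4t)·(I + t·N), where N is the 2×2 nilpotent shift.

After assembling e^{tJ} and conjugating by P, we get:

e^{tA} =
  [-2*t*exp(-4*t) + exp(-4*t), -4*t*exp(-4*t)]
  [t*exp(-4*t), 2*t*exp(-4*t) + exp(-4*t)]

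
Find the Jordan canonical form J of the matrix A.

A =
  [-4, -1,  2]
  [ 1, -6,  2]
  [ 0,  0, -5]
J_2(-5) ⊕ J_1(-5)

The characteristic polynomial is
  det(x·I − A) = x^3 + 15*x^2 + 75*x + 125 = (x + 5)^3

Eigenvalues and multiplicities (the geometric multiplicity of λ is n − rank(A − λI), which equals the number of Jordan blocks for λ):
  λ = -5: algebraic multiplicity = 3, geometric multiplicity = 2

Determining the block sizes for each eigenvalue:
  λ = -5: 2 blocks summing to 3 forces exactly one block of size 2 and the rest size 1 → block sizes [2, 1]

Assembling the blocks gives a Jordan form
J =
  [-5,  1,  0]
  [ 0, -5,  0]
  [ 0,  0, -5]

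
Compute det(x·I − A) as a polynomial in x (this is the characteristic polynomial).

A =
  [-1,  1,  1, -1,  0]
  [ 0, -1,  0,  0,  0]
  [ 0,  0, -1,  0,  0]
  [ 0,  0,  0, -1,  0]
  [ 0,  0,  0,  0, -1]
x^5 + 5*x^4 + 10*x^3 + 10*x^2 + 5*x + 1

Expanding det(x·I − A) (e.g. by cofactor expansion or by noting that A is similar to its Jordan form J, which has the same characteristic polynomial as A) gives
  χ_A(x) = x^5 + 5*x^4 + 10*x^3 + 10*x^2 + 5*x + 1
which factors as (x + 1)^5. The eigenvalues (with algebraic multiplicities) are λ = -1 with multiplicity 5.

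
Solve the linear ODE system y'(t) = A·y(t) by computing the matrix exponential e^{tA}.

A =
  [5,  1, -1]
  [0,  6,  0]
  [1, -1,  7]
e^{tA} =
  [-t*exp(6*t) + exp(6*t), t*exp(6*t), -t*exp(6*t)]
  [0, exp(6*t), 0]
  [t*exp(6*t), -t*exp(6*t), t*exp(6*t) + exp(6*t)]

Strategy: write A = P · J · P⁻¹ where J is a Jordan canonical form, so e^{tA} = P · e^{tJ} · P⁻¹, and e^{tJ} can be computed block-by-block.

A has Jordan form
J =
  [6, 1, 0]
  [0, 6, 0]
  [0, 0, 6]
(up to reordering of blocks).

Per-block formulas:
  For a 1×1 block at λ = 6: exp(t · [6]) = [e^(6t)].
  For a 2×2 Jordan block J_2(6): exp(t · J_2(6)) = e^(6t)·(I + t·N), where N is the 2×2 nilpotent shift.

After assembling e^{tJ} and conjugating by P, we get:

e^{tA} =
  [-t*exp(6*t) + exp(6*t), t*exp(6*t), -t*exp(6*t)]
  [0, exp(6*t), 0]
  [t*exp(6*t), -t*exp(6*t), t*exp(6*t) + exp(6*t)]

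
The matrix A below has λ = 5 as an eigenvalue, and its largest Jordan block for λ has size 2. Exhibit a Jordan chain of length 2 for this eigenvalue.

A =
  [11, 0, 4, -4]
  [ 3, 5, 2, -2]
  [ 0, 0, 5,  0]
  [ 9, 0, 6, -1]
A Jordan chain for λ = 5 of length 2:
v_1 = (6, 3, 0, 9)ᵀ
v_2 = (1, 0, 0, 0)ᵀ

Let N = A − (5)·I. We want v_2 with N^2 v_2 = 0 but N^1 v_2 ≠ 0; then v_{j-1} := N · v_j for j = 2, …, 2.

Pick v_2 = (1, 0, 0, 0)ᵀ.
Then v_1 = N · v_2 = (6, 3, 0, 9)ᵀ.

Sanity check: (A − (5)·I) v_1 = (0, 0, 0, 0)ᵀ = 0. ✓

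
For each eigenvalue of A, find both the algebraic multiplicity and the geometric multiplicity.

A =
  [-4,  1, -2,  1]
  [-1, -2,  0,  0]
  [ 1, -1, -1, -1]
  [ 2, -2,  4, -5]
λ = -3: alg = 4, geom = 2

Step 1 — factor the characteristic polynomial to read off the algebraic multiplicities:
  χ_A(x) = (x + 3)^4

Step 2 — compute geometric multiplicities via the rank-nullity identity g(λ) = n − rank(A − λI):
  rank(A − (-3)·I) = 2, so dim ker(A − (-3)·I) = n − 2 = 2

Summary:
  λ = -3: algebraic multiplicity = 4, geometric multiplicity = 2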